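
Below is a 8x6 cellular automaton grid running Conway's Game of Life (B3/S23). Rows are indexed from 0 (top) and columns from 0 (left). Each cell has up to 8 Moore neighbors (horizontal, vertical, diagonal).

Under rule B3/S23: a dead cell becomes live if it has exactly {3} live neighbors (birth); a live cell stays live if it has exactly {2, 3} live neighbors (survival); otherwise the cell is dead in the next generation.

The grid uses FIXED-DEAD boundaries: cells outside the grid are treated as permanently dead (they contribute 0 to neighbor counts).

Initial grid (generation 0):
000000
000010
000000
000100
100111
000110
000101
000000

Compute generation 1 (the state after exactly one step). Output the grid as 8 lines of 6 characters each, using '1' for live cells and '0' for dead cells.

Answer: 000000
000000
000000
000100
001001
001000
000100
000000

Derivation:
Simulating step by step:
Generation 0 (given above): 10 live cells
Generation 1: 5 live cells
(generation 1 grid is the final answer)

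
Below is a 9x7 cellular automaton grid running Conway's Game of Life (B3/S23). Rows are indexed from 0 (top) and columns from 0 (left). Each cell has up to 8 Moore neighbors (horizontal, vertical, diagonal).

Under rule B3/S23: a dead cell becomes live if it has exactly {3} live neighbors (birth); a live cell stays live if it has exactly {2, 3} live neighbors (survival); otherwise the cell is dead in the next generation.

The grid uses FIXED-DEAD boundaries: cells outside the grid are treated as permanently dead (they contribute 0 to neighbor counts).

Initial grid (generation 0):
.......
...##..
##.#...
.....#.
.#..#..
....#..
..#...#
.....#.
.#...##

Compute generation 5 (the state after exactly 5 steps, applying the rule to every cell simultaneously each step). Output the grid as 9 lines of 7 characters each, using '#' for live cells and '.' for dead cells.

Simulating step by step:
Generation 0 (given above): 15 live cells
Generation 1: 17 live cells
.......
..###..
..##...
###.#..
....##.
...#.#.
.....#.
.....#.
.....##
Generation 2: 18 live cells
...#...
..#.#..
.......
.##.##.
.##..#.
.....##
.....##
....##.
.....##
Generation 3: 19 live cells
...#...
...#...
.##.##.
.#####.
.###...
....#..
.......
....#..
....###
Generation 4: 12 live cells
.......
...#...
.#...#.
#....#.
.#...#.
..##...
.......
....#..
....##.
Generation 5: 15 live cells
(generation 5 grid is the final answer)

Answer: .......
.......
....#..
##..###
.##.#..
..#....
...#...
....##.
....##.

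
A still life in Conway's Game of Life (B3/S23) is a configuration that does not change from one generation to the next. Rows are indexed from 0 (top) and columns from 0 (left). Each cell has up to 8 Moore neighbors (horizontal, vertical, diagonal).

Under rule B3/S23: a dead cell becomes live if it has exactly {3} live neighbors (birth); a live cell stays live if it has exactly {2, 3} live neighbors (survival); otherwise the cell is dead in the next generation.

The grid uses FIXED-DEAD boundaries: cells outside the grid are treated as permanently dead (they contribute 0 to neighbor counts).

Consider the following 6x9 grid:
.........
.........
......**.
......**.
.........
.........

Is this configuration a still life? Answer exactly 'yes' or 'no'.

Compute generation 1 and compare to generation 0 (given above):
Generation 1:
.........
.........
......**.
......**.
.........
.........
The grids are IDENTICAL -> still life.

Answer: yes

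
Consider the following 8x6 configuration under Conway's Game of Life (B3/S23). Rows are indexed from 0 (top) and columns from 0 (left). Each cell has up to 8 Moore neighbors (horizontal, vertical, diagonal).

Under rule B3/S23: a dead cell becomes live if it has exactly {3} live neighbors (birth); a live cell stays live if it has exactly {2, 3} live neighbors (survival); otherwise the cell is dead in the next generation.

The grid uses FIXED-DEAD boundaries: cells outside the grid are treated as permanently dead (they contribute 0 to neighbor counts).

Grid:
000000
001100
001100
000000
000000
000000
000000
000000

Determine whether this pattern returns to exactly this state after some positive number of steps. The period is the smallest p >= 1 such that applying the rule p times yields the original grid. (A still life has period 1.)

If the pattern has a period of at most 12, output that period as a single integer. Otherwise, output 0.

Simulating and comparing each generation to the original:
Gen 0 (original, given above): 4 live cells
Gen 1: 4 live cells, MATCHES original -> period = 1

Answer: 1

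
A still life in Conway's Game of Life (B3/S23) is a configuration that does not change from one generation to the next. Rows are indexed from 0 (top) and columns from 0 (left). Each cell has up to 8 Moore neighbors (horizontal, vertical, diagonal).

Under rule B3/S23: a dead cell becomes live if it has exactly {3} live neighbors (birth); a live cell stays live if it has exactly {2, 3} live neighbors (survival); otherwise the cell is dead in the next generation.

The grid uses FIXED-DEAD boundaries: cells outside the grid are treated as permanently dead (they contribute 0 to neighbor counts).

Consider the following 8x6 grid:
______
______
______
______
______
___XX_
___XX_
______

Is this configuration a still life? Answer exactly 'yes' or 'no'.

Compute generation 1 and compare to generation 0 (given above):
Generation 1:
______
______
______
______
______
___XX_
___XX_
______
The grids are IDENTICAL -> still life.

Answer: yes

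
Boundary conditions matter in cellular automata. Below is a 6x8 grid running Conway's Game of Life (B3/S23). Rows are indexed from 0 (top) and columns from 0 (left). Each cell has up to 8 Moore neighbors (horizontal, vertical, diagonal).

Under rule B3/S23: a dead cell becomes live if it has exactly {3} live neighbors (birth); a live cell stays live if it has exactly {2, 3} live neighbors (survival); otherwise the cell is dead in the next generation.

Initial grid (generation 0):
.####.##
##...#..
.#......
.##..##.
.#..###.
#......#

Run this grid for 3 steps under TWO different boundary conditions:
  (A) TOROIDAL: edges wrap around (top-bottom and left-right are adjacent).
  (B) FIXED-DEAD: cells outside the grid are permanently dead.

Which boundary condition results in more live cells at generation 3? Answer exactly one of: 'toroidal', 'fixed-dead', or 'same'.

Answer: fixed-dead

Derivation:
Under TOROIDAL boundary, generation 3:
###.....
..##...#
..#...#.
..#..##.
#.##.##.
###.....
Population = 19

Under FIXED-DEAD boundary, generation 3:
##......
#.#...##
#..#...#
#.#..###
#.#.#..#
.#...##.
Population = 21

Comparison: toroidal=19, fixed-dead=21 -> fixed-dead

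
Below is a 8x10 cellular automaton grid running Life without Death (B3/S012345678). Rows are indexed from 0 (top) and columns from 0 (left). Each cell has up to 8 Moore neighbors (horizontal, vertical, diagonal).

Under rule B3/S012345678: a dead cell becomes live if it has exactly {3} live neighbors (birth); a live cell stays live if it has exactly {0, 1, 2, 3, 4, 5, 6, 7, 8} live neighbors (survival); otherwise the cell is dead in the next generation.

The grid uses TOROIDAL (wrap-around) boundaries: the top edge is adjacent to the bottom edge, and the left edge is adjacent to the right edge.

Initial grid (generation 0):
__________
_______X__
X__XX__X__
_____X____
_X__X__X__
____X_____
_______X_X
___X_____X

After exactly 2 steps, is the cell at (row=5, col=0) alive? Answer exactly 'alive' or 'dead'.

Answer: dead

Derivation:
Simulating step by step:
Generation 0 (given above): 14 live cells
Generation 1: 21 live cells
__________
_______X__
X__XX_XX__
___X_XX___
_X__XX_X__
____X___X_
_______XXX
___X____XX
Generation 2: 29 live cells
________X_
______XX__
X__XX_XX__
__XX_XX___
_X_XXX_X__
____XXX_XX
_______XXX
___X___XXX

Cell (5,0) at generation 2: 0 -> dead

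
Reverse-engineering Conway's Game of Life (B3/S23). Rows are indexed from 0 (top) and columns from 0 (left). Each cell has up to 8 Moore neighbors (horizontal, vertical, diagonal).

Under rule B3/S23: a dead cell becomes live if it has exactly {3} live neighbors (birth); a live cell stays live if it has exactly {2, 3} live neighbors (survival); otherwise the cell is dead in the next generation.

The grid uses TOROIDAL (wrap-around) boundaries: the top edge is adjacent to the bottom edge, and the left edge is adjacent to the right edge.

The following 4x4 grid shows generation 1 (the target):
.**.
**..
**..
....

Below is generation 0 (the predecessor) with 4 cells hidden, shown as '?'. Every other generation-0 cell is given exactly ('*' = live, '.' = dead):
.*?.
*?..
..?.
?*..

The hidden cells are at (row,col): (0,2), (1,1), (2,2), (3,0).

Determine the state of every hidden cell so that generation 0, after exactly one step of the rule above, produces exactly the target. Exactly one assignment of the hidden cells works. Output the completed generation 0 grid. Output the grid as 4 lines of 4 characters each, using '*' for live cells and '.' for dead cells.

Hidden generation-0 cells (in order): (0,2), (1,1), (2,2), (3,0).
A hidden cell only influences target cells in its own 3x3 neighborhood. Try each of the 2^4 = 16 assignments, step the completed generation 0 forward once under B3/S23, and compare with the target:
  (0,2)=. (1,1)=. (2,2)=. (3,0)=. -> step gives (0,0)='*' but target has '.' -> reject
  (0,2)=. (1,1)=. (2,2)=. (3,0)=* -> step gives (0,2)='.' but target has '*' -> reject
  (0,2)=. (1,1)=. (2,2)=* (3,0)=. -> step gives (0,0)='*' but target has '.' -> reject
  (0,2)=. (1,1)=. (2,2)=* (3,0)=* -> step gives (0,2)='.' but target has '*' -> reject
  (0,2)=. (1,1)=* (2,2)=. (3,0)=. -> step reproduces the target at every cell -> ACCEPT
  (0,2)=. (1,1)=* (2,2)=. (3,0)=* -> step gives (0,1)='.' but target has '*' -> reject
  (0,2)=. (1,1)=* (2,2)=* (3,0)=. -> step gives (1,2)='*' but target has '.' -> reject
  (0,2)=. (1,1)=* (2,2)=* (3,0)=* -> step gives (0,1)='.' but target has '*' -> reject
  (0,2)=* (1,1)=. (2,2)=. (3,0)=. -> step gives (0,0)='*' but target has '.' -> reject
  (0,2)=* (1,1)=. (2,2)=. (3,0)=* -> step gives (0,1)='.' but target has '*' -> reject
  (0,2)=* (1,1)=. (2,2)=* (3,0)=. -> step gives (0,0)='*' but target has '.' -> reject
  (0,2)=* (1,1)=. (2,2)=* (3,0)=* -> step gives (0,1)='.' but target has '*' -> reject
  (0,2)=* (1,1)=* (2,2)=. (3,0)=. -> step gives (0,1)='.' but target has '*' -> reject
  (0,2)=* (1,1)=* (2,2)=. (3,0)=* -> step gives (0,1)='.' but target has '*' -> reject
  (0,2)=* (1,1)=* (2,2)=* (3,0)=. -> step gives (0,1)='.' but target has '*' -> reject
  (0,2)=* (1,1)=* (2,2)=* (3,0)=* -> step gives (0,1)='.' but target has '*' -> reject
Unique solution: (0,2)=dead, (1,1)=live, (2,2)=dead, (3,0)=dead.
Check: live-neighbor counts of every cell in the completed generation 0:
4331
2221
3321
2120
Applying B3/S23 to generation 0 with these counts gives:
.**.
**..
**..
....
which matches the target exactly.

Answer: .*..
**..
....
.*..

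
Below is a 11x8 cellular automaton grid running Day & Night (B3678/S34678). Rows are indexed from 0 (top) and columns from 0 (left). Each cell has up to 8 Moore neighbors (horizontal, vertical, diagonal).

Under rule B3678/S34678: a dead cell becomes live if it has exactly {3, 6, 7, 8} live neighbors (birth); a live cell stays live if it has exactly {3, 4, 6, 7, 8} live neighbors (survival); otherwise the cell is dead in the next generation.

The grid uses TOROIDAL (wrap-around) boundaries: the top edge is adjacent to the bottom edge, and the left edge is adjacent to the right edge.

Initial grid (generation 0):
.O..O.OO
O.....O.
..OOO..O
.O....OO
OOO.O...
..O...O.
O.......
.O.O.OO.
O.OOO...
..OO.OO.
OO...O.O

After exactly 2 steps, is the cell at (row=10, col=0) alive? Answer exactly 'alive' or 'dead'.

Answer: alive

Derivation:
Simulating step by step:
Generation 0 (given above): 36 live cells
Generation 1: 44 live cells
OO....O.
OOO.O.O.
.O...O.O
.O..OO.O
OOOO.OO.
O..O...O
.OO..OOO
OO.O...O
.......O
..OO.OO.
OO.O.OOO
Generation 2: 47 live cells
OO.OO.OO
..O...O.
OO.O.O.O
OO.OOOOO
.OOO.OO.
.OOO..O.
OOOOO.O.
.O.....O
.O.OO..O
.OO..O..
OO...O..

Cell (10,0) at generation 2: 1 -> alive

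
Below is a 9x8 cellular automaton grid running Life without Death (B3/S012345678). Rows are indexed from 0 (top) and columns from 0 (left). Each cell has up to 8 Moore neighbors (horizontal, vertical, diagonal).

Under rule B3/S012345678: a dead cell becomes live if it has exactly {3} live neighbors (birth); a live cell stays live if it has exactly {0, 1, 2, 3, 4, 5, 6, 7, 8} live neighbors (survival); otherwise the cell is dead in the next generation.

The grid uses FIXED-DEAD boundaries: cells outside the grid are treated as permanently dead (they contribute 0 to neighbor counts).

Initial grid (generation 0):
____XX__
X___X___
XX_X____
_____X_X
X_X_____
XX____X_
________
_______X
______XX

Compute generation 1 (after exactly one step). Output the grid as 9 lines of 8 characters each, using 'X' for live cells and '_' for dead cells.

Answer: ____XX__
XX_XXX__
XX_XX___
X_X__X_X
X_X___X_
XX____X_
________
______XX
______XX

Derivation:
Simulating step by step:
Generation 0 (given above): 17 live cells
Generation 1: 25 live cells
(generation 1 grid is the final answer)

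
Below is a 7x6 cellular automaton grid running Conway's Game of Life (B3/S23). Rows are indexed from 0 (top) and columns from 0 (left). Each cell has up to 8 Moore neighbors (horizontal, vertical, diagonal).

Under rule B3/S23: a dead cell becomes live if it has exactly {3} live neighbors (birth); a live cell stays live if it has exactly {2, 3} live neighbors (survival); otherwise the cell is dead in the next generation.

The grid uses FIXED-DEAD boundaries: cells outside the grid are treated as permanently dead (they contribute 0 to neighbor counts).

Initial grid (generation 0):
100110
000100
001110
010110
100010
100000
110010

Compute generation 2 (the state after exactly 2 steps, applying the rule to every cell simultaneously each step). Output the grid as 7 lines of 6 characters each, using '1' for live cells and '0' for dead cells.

Answer: 000000
000000
000000
111010
111010
001000
110000

Derivation:
Simulating step by step:
Generation 0 (given above): 16 live cells
Generation 1: 11 live cells
000110
000000
000000
010001
110110
100000
110000
Generation 2: 11 live cells
(generation 2 grid is the final answer)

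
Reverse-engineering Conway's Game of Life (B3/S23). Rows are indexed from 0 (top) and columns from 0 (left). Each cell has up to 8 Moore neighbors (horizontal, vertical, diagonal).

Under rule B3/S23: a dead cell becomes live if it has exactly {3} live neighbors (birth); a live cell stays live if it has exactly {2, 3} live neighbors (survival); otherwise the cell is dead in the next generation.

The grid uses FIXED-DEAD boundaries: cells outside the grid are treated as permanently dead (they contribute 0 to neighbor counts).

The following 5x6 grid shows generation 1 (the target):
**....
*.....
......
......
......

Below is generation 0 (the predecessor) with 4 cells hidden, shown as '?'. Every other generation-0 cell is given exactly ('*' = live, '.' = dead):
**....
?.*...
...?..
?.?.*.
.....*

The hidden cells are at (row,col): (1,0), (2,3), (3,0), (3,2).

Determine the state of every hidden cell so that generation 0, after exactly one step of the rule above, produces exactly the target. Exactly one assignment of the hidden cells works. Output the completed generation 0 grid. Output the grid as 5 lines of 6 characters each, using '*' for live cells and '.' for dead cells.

Answer: **....
*.*...
......
....*.
.....*

Derivation:
Hidden generation-0 cells (in order): (1,0), (2,3), (3,0), (3,2).
A hidden cell only influences target cells in its own 3x3 neighborhood. Try each of the 2^4 = 16 assignments, step the completed generation 0 forward once under B3/S23, and compare with the target:
  (1,0)=. (2,3)=. (3,0)=. (3,2)=. -> step gives (0,0)='.' but target has '*' -> reject
  (1,0)=. (2,3)=. (3,0)=. (3,2)=* -> step gives (0,0)='.' but target has '*' -> reject
  (1,0)=. (2,3)=. (3,0)=* (3,2)=. -> step gives (0,0)='.' but target has '*' -> reject
  (1,0)=. (2,3)=. (3,0)=* (3,2)=* -> step gives (0,0)='.' but target has '*' -> reject
  (1,0)=. (2,3)=* (3,0)=. (3,2)=. -> step gives (0,0)='.' but target has '*' -> reject
  (1,0)=. (2,3)=* (3,0)=. (3,2)=* -> step gives (0,0)='.' but target has '*' -> reject
  (1,0)=. (2,3)=* (3,0)=* (3,2)=. -> step gives (0,0)='.' but target has '*' -> reject
  (1,0)=. (2,3)=* (3,0)=* (3,2)=* -> step gives (0,0)='.' but target has '*' -> reject
  (1,0)=* (2,3)=. (3,0)=. (3,2)=. -> step reproduces the target at every cell -> ACCEPT
  (1,0)=* (2,3)=. (3,0)=. (3,2)=* -> step gives (2,1)='*' but target has '.' -> reject
  (1,0)=* (2,3)=. (3,0)=* (3,2)=. -> step gives (2,1)='*' but target has '.' -> reject
  (1,0)=* (2,3)=. (3,0)=* (3,2)=* -> step gives (2,3)='*' but target has '.' -> reject
  (1,0)=* (2,3)=* (3,0)=. (3,2)=. -> step gives (1,2)='*' but target has '.' -> reject
  (1,0)=* (2,3)=* (3,0)=. (3,2)=* -> step gives (1,2)='*' but target has '.' -> reject
  (1,0)=* (2,3)=* (3,0)=* (3,2)=. -> step gives (1,2)='*' but target has '.' -> reject
  (1,0)=* (2,3)=* (3,0)=* (3,2)=* -> step gives (1,2)='*' but target has '.' -> reject
Unique solution: (1,0)=live, (2,3)=dead, (3,0)=dead, (3,2)=dead.
Check: live-neighbor counts of every cell in the completed generation 0:
232100
241100
121211
000112
000121
Applying B3/S23 to generation 0 with these counts gives:
**....
*.....
......
......
......
which matches the target exactly.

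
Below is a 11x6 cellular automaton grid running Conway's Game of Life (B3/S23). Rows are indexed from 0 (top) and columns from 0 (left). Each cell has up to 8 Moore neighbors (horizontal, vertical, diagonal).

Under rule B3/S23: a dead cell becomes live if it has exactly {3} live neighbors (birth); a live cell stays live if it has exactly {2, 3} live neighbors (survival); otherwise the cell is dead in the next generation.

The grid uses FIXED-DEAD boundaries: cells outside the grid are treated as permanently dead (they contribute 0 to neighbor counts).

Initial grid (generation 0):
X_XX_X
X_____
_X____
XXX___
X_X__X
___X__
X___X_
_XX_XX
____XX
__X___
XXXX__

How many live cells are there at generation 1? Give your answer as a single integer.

Simulating step by step:
Generation 0 (given above): 26 live cells
Generation 1: 26 live cells
_X____
X_X___
__X___
X_X___
X_XX__
_X_XX_
_XX_XX
_X____
_XX_XX
__X_X_
_XXX__
Population at generation 1: 26

Answer: 26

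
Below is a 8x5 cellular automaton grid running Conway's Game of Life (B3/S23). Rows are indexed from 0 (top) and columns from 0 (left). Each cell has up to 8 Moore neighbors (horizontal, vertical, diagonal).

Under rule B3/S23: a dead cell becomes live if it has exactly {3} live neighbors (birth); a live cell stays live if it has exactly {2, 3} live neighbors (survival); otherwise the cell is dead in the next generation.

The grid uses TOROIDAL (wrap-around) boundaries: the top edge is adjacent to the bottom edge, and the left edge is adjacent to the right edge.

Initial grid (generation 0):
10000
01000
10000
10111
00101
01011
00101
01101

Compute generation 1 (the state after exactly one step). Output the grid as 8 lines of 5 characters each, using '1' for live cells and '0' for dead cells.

Answer: 10100
11000
10110
10100
00000
01001
00001
01101

Derivation:
Simulating step by step:
Generation 0 (given above): 17 live cells
Generation 1: 15 live cells
(generation 1 grid is the final answer)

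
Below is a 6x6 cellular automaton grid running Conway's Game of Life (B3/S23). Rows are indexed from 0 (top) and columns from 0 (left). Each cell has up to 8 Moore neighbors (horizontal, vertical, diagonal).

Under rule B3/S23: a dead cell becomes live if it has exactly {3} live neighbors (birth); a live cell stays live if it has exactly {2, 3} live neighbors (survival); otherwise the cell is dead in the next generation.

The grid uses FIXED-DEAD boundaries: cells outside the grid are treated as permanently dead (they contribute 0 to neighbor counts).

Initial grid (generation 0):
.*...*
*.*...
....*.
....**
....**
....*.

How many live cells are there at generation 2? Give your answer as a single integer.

Answer: 9

Derivation:
Simulating step by step:
Generation 0 (given above): 10 live cells
Generation 1: 9 live cells
.*....
.*....
...***
...*..
...*..
....**
Generation 2: 9 live cells
......
..*.*.
..***.
..**..
...*..
....*.
Population at generation 2: 9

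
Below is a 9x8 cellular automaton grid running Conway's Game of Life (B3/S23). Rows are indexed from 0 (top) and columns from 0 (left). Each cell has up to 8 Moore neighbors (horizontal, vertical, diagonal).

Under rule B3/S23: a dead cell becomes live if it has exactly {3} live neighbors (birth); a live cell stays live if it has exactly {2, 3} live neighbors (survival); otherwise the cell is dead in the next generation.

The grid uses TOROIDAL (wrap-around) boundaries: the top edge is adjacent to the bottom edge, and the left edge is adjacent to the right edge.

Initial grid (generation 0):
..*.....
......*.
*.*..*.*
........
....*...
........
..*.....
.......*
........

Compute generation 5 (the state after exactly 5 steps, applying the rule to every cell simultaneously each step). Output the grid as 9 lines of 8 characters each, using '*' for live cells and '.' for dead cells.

Simulating step by step:
Generation 0 (given above): 9 live cells
Generation 1: 5 live cells
........
.*....**
......**
........
........
........
........
........
........
Generation 2: 6 live cells
........
*.....**
*.....**
........
........
........
........
........
........
Generation 3: 6 live cells
.......*
*.....*.
*.....*.
.......*
........
........
........
........
........
Generation 4: 6 live cells
.......*
*.....*.
*.....*.
.......*
........
........
........
........
........
Generation 5: 6 live cells
(generation 5 grid is the final answer)

Answer: .......*
*.....*.
*.....*.
.......*
........
........
........
........
........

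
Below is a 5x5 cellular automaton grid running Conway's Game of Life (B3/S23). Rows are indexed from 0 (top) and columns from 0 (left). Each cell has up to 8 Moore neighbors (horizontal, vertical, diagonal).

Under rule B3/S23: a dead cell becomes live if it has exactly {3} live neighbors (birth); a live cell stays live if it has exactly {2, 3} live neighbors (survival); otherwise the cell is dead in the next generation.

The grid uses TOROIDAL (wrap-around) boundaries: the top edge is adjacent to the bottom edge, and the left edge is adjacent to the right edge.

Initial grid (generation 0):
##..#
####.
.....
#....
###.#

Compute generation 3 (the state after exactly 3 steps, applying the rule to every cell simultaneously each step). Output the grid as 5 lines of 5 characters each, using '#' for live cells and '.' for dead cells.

Simulating step by step:
Generation 0 (given above): 12 live cells
Generation 1: 9 live cells
.....
..##.
#.#.#
#...#
..##.
Generation 2: 10 live cells
.....
.####
#.#..
#.#..
...##
Generation 3: 11 live cells
(generation 3 grid is the final answer)

Answer: #....
#####
#....
#.#..
...##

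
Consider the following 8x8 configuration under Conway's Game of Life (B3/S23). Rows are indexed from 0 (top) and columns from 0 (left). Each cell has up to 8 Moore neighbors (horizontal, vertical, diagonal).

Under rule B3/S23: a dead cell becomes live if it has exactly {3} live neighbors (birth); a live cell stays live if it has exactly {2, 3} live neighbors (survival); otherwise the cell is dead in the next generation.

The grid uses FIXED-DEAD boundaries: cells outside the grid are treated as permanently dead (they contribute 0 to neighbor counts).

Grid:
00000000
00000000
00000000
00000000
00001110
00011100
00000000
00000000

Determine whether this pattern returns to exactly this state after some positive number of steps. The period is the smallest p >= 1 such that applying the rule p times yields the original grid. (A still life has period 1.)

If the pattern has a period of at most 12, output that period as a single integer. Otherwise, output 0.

Answer: 2

Derivation:
Simulating and comparing each generation to the original:
Gen 0 (original, given above): 6 live cells
Gen 1: 6 live cells, differs from original
Gen 2: 6 live cells, MATCHES original -> period = 2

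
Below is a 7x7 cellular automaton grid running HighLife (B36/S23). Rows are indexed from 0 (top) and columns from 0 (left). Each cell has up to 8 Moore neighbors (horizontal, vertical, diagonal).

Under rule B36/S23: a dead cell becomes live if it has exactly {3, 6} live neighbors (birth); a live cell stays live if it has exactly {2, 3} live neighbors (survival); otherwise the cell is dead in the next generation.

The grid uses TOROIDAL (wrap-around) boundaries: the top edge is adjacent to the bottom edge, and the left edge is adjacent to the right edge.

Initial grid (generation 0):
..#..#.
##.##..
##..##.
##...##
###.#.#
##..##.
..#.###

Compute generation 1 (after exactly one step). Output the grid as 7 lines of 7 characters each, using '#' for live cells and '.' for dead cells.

Simulating step by step:
Generation 0 (given above): 27 live cells
Generation 1: 14 live cells
(generation 1 grid is the final answer)

Answer: #.#....
#..#...
...#..#
...#...
..####.
......#
#.#....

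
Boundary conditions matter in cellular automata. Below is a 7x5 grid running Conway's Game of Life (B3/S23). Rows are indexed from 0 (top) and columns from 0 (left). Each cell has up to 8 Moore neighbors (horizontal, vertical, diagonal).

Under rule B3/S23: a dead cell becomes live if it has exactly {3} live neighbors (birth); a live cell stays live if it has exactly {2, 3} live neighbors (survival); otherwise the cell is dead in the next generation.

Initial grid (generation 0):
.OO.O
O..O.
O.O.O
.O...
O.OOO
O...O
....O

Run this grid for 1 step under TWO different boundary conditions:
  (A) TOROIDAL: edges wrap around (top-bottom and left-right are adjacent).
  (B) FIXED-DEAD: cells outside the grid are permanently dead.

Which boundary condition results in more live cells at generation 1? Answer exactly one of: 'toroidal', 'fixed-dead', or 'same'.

Answer: fixed-dead

Derivation:
Under TOROIDAL boundary, generation 1:
.OO.O
.....
O.OOO
.....
..OO.
.O...
.O..O
Population = 12

Under FIXED-DEAD boundary, generation 1:
.OOO.
O...O
O.OO.
O...O
O.OOO
.O..O
.....
Population = 16

Comparison: toroidal=12, fixed-dead=16 -> fixed-dead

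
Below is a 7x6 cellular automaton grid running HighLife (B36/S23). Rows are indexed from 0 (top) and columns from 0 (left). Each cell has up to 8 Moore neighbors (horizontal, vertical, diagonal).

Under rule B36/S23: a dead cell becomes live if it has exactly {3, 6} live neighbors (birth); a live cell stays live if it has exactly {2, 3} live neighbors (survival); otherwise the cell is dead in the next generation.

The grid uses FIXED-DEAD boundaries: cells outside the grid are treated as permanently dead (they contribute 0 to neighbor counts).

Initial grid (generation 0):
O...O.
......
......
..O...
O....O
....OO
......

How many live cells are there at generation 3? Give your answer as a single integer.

Simulating step by step:
Generation 0 (given above): 7 live cells
Generation 1: 4 live cells
......
......
......
......
....OO
....OO
......
Generation 2: 4 live cells
......
......
......
......
....OO
....OO
......
Generation 3: 4 live cells
......
......
......
......
....OO
....OO
......
Population at generation 3: 4

Answer: 4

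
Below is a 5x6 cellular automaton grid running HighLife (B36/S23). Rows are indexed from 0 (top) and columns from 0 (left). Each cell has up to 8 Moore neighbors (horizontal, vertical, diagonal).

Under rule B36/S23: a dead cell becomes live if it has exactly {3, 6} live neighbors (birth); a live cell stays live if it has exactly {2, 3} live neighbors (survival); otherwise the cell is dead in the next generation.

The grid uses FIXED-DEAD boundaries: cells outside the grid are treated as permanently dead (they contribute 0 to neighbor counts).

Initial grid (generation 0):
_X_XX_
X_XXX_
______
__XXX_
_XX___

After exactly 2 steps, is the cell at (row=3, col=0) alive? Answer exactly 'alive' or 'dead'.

Simulating step by step:
Generation 0 (given above): 12 live cells
Generation 1: 12 live cells
_X__X_
_XX_X_
_X_X__
_XXX__
_XX___
Generation 2: 12 live cells
_XXX__
XX__X_
X___X_
X__X__
_X_X__

Cell (3,0) at generation 2: 1 -> alive

Answer: alive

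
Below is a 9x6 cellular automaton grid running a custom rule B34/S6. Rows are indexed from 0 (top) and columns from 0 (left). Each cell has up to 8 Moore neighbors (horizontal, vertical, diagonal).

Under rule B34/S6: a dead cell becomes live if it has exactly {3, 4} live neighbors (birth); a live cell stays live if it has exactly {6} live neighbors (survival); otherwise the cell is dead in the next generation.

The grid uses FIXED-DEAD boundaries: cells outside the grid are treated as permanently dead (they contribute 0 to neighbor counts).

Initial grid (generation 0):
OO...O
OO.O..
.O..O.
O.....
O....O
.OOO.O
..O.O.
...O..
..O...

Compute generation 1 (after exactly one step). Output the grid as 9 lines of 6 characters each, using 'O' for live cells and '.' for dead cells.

Answer: ..O...
..O.O.
O.O...
.O....
.OO.O.
....O.
.O....
..O...
......

Derivation:
Simulating step by step:
Generation 0 (given above): 19 live cells
Generation 1: 12 live cells
(generation 1 grid is the final answer)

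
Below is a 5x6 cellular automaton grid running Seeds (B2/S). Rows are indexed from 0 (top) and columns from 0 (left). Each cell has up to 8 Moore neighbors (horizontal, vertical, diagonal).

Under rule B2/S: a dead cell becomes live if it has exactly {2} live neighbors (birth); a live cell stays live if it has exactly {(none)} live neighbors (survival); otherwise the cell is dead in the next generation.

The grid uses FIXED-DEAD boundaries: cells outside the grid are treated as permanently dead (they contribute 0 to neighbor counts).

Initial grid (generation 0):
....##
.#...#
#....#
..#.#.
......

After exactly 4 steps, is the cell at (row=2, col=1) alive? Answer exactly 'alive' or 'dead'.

Simulating step by step:
Generation 0 (given above): 8 live cells
Generation 1: 7 live cells
......
#.....
..##..
.#.#.#
...#..
Generation 2: 4 live cells
......
.###..
#.....
......
......
Generation 3: 4 live cells
.#.#..
#.....
...#..
......
......
Generation 4: 5 live cells
#.#...
.#.##.
......
......
......

Cell (2,1) at generation 4: 0 -> dead

Answer: dead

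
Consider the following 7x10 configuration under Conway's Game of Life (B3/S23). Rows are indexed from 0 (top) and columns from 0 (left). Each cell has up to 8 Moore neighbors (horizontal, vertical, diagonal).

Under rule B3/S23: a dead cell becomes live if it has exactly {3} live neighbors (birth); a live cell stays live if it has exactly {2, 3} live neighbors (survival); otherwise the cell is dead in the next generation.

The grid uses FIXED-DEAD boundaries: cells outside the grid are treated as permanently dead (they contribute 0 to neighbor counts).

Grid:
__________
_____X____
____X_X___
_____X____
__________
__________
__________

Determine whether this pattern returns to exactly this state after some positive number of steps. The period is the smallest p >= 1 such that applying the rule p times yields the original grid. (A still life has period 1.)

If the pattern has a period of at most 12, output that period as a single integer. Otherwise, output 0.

Simulating and comparing each generation to the original:
Gen 0 (original, given above): 4 live cells
Gen 1: 4 live cells, MATCHES original -> period = 1

Answer: 1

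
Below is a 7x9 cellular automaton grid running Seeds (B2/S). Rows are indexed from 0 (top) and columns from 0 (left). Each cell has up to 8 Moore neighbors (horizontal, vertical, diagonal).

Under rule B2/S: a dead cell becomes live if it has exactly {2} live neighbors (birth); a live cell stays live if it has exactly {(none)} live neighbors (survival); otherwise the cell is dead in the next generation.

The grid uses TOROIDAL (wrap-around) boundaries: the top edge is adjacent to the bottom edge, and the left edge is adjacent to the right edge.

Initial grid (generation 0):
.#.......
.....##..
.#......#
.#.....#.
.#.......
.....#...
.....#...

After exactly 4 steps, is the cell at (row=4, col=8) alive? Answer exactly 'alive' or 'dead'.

Answer: alive

Derivation:
Simulating step by step:
Generation 0 (given above): 10 live cells
Generation 1: 14 live cells
....#....
.##....#.
..#..#...
........#
#.#...#..
....#.#..
....#.#..
Generation 2: 23 live cells
.##...##.
....###..
#..#..###
#.##.###.
.#.#....#
.#.......
.......#.
Generation 3: 8 live cells
...##...#
.........
.........
.........
.....#...
.......##
#.......#
Generation 4: 9 live cells
.......#.
...##....
.........
.........
......###
......#..
...##....

Cell (4,8) at generation 4: 1 -> alive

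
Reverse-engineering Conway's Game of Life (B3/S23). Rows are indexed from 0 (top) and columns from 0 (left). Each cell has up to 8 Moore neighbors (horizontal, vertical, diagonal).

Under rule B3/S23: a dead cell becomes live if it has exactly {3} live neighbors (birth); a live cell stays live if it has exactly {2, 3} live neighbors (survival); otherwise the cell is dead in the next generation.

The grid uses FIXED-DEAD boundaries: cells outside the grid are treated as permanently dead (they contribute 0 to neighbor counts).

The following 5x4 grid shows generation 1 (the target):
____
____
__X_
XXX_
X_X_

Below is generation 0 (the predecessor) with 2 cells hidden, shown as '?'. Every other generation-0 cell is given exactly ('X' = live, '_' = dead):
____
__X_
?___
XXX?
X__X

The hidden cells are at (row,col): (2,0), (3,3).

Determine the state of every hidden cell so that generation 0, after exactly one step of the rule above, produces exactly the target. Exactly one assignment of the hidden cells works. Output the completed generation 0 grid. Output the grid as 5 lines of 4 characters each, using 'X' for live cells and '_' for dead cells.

Hidden generation-0 cells (in order): (2,0), (3,3).
A hidden cell only influences target cells in its own 3x3 neighborhood. Try each of the 2^2 = 4 assignments, step the completed generation 0 forward once under B3/S23, and compare with the target:
  (2,0)=_ (3,3)=_ -> step reproduces the target at every cell -> ACCEPT
  (2,0)=_ (3,3)=X -> step gives (2,2)='_' but target has 'X' -> reject
  (2,0)=X (3,3)=_ -> step gives (2,0)='X' but target has '_' -> reject
  (2,0)=X (3,3)=X -> step gives (2,0)='X' but target has '_' -> reject
Unique solution: (2,0)=dead, (3,3)=dead.
Check: live-neighbor counts of every cell in the completed generation 0:
0111
0101
2432
2322
2431
Applying B3/S23 to generation 0 with these counts gives:
____
____
__X_
XXX_
X_X_
which matches the target exactly.

Answer: ____
__X_
____
XXX_
X__X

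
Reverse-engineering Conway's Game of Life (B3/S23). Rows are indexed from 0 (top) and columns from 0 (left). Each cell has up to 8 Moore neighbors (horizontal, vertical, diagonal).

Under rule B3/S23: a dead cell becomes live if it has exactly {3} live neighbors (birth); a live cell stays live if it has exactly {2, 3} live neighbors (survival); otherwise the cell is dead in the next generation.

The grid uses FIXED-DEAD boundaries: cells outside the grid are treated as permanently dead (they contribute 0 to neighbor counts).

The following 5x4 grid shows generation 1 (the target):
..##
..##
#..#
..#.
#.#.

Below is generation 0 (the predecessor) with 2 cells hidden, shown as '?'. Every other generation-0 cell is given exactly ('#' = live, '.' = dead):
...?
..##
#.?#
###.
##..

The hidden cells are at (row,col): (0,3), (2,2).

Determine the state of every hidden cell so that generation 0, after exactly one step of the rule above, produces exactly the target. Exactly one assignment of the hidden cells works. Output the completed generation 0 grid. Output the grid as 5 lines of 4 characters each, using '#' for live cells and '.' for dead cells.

Hidden generation-0 cells (in order): (0,3), (2,2).
A hidden cell only influences target cells in its own 3x3 neighborhood. Try each of the 2^2 = 4 assignments, step the completed generation 0 forward once under B3/S23, and compare with the target:
  (0,3)=. (2,2)=. -> step gives (0,2)='.' but target has '#' -> reject
  (0,3)=. (2,2)=# -> step gives (0,2)='.' but target has '#' -> reject
  (0,3)=# (2,2)=. -> step reproduces the target at every cell -> ACCEPT
  (0,3)=# (2,2)=# -> step gives (1,1)='#' but target has '.' -> reject
Unique solution: (0,3)=live, (2,2)=dead.
Check: live-neighbor counts of every cell in the completed generation 0:
0132
1233
2553
4532
3431
Applying B3/S23 to generation 0 with these counts gives:
..##
..##
#..#
..#.
#.#.
which matches the target exactly.

Answer: ...#
..##
#..#
###.
##..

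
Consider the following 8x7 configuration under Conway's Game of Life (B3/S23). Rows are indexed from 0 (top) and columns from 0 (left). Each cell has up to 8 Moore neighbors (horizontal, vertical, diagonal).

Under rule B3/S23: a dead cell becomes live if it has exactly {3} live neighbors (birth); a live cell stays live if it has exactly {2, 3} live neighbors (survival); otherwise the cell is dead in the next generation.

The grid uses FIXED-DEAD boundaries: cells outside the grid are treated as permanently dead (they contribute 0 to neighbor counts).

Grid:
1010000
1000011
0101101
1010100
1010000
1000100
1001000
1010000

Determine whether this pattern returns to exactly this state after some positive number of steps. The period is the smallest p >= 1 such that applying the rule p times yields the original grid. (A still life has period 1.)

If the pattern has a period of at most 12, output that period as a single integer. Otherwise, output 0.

Answer: 0

Derivation:
Simulating and comparing each generation to the original:
Gen 0 (original, given above): 20 live cells
Gen 1: 23 live cells, differs from original
Gen 2: 21 live cells, differs from original
Gen 3: 24 live cells, differs from original
Gen 4: 14 live cells, differs from original
Gen 5: 16 live cells, differs from original
Gen 6: 14 live cells, differs from original
Gen 7: 12 live cells, differs from original
Gen 8: 13 live cells, differs from original
Gen 9: 9 live cells, differs from original
Gen 10: 8 live cells, differs from original
Gen 11: 9 live cells, differs from original
Gen 12: 9 live cells, differs from original
No period found within 12 steps.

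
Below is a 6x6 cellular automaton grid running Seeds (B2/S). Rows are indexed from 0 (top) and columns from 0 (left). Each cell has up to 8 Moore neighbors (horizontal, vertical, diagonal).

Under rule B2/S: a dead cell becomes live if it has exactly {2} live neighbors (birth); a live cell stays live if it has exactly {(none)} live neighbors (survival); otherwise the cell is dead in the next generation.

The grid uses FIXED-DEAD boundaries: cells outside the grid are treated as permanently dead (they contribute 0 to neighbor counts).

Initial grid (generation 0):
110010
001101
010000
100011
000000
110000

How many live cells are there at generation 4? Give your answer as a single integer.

Simulating step by step:
Generation 0 (given above): 12 live cells
Generation 1: 5 live cells
000001
000000
100000
010000
000011
000000
Generation 2: 6 live cells
000000
000000
010000
100011
000000
000011
Generation 3: 5 live cells
000000
000000
100011
010000
000100
000000
Generation 4: 8 live cells
000000
000011
010000
101101
001000
000000
Population at generation 4: 8

Answer: 8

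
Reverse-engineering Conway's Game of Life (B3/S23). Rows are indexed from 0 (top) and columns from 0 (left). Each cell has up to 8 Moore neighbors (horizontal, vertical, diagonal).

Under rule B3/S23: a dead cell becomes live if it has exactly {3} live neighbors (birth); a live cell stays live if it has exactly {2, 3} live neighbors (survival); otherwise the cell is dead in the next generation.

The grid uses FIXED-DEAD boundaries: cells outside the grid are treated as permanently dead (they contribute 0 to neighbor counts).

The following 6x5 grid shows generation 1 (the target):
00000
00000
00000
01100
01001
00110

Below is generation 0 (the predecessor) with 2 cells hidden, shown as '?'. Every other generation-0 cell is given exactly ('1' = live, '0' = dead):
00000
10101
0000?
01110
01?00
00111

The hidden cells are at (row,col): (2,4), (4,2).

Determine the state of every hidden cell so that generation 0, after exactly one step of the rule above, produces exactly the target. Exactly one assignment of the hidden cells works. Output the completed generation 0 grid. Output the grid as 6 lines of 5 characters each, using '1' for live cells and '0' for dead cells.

Hidden generation-0 cells (in order): (2,4), (4,2).
A hidden cell only influences target cells in its own 3x3 neighborhood. Try each of the 2^2 = 4 assignments, step the completed generation 0 forward once under B3/S23, and compare with the target:
  (2,4)=0 (4,2)=0 -> step reproduces the target at every cell -> ACCEPT
  (2,4)=0 (4,2)=1 -> step gives (3,2)='0' but target has '1' -> reject
  (2,4)=1 (4,2)=0 -> step gives (1,3)='1' but target has '0' -> reject
  (2,4)=1 (4,2)=1 -> step gives (1,3)='1' but target has '0' -> reject
Unique solution: (2,4)=dead, (4,2)=dead.
Check: live-neighbor counts of every cell in the completed generation 0:
12121
02020
24442
22311
23653
12221
Applying B3/S23 to generation 0 with these counts gives:
00000
00000
00000
01100
01001
00110
which matches the target exactly.

Answer: 00000
10101
00000
01110
01000
00111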